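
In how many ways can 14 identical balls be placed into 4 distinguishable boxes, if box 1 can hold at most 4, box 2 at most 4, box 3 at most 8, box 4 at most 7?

145

By stars and bars, unrestricted non-negative solutions to x_1+…+x_4 = 14 number C(14+3,3) = 680.
Subtract solutions that violate a single cap (substitute x_i' = x_i − (cap_i+1)): x_1 ≥ 5 gives C(12,3) = 220; x_2 ≥ 5 gives C(12,3) = 220; x_3 ≥ 9 gives C(8,3) = 56; x_4 ≥ 8 gives C(9,3) = 84. Together 580.
Add back pairs where two caps are both exceeded: 35 + 1 + 4 + 1 + 4 + 0 = 45.
By inclusion–exclusion the count is 680 − 580 + 45 = 145.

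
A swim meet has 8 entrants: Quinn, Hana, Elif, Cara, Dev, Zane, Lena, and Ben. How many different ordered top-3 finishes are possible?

There are 8 choices for 1st place, 7 for 2nd, and 6 for 3rd.
That gives 8 × 7 × 6 = 336.

336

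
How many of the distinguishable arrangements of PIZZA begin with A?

With the first slot taken by A, it remains to arrange the other 4 letters (PIZZ).
Those 4 letters have Z appearing twice, giving (4)!/(2!) = 12.

12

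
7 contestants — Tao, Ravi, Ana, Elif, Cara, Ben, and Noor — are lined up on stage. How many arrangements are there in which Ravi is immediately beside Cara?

Place the 5 others and the Ravi-Cara pair as 6 objects in a line; the pair has 2 internal arrangements.
So the count is 2·(6)! = 1440.

1440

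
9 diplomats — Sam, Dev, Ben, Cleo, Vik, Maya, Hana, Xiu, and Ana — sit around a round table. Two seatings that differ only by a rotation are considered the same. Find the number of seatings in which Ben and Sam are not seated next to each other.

30240

Without the restriction there are (8)! = 40320 seatings.
Seatings with Ben beside Sam: treat them as a block with 2 internal orders, giving 2 × (7)! = 10080.
Subtracting, 40320 − 10080 = 30240.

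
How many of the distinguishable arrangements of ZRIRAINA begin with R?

1260

Fix R in the first position and arrange the remaining 7 letters.
Those 7 letters have A appearing twice and I appearing twice, giving (7)!/(2!·2!) = 1260.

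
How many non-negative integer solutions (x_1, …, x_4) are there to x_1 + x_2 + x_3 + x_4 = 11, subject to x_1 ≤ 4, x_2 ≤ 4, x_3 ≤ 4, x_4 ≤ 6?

89

Ignoring the caps, the number of non-negative solutions to x_1+…+x_4 = 11 is C(14,3) = 364.
Subtract solutions that violate a single cap (substitute x_i' = x_i − (cap_i+1)): x_1 ≥ 5 gives C(9,3) = 84; x_2 ≥ 5 gives C(9,3) = 84; x_3 ≥ 5 gives C(9,3) = 84; x_4 ≥ 7 gives C(7,3) = 35. Together 287.
Add back pairs where two caps are both exceeded: 4 + 4 + 0 + 4 + 0 + 0 = 12.
By inclusion–exclusion the count is 364 − 287 + 12 = 89.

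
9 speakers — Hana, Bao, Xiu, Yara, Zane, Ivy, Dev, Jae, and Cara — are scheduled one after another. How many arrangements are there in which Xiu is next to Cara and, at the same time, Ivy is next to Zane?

Treat {Xiu,Cara} as one block (2 orders) and {Ivy,Zane} as another (2 orders).
That leaves 7 units to arrange: 2 × 2 × 7! = 4 × 5040 = 20160.

20160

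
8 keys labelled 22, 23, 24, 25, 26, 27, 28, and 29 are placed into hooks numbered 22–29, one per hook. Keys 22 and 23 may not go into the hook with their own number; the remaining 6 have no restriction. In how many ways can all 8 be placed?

Let Aᵢ (for i ∈ {22, 23}) be the placements that put key i in its forbidden hook. Any j of these fix j positions, leaving (8−j)! ways to fill the rest, and there are C(2,j) ways to pick which j.
By inclusion–exclusion, the number of valid placements is Σ_{j=0}^{2} (−1)^j C(2,j)·(8−j)!.
Computing: 40320 − 10080 + 720 = 30960.

30960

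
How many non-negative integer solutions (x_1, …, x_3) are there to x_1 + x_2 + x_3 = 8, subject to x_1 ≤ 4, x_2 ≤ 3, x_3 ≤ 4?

10

Ignoring the caps, the number of non-negative solutions to x_1+…+x_3 = 8 is C(10,2) = 45.
Subtract solutions that violate a single cap (substitute x_i' = x_i − (cap_i+1)): x_1 ≥ 5 gives C(5,2) = 10; x_2 ≥ 4 gives C(6,2) = 15; x_3 ≥ 5 gives C(5,2) = 10. Together 35.
No two caps can be exceeded simultaneously, so the pair terms are all 0.
By inclusion–exclusion the count is 45 − 35 + 0 = 10.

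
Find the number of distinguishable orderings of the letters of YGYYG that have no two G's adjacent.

6

Total arrangements of YGYYG: 5!/(3!·2!) = 10.
If the two G's are adjacent, glue them into one block, leaving 4 items to arrange: (4)!/(3!) = 4 ways.
Hence 10 − 4 = 6.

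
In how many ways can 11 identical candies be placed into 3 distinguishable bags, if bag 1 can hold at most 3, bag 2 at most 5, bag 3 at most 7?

14

Without the upper bounds there are C(13,2) = 78 ways to split 11 among 3 bags.
Subtract solutions that violate a single cap (substitute x_i' = x_i − (cap_i+1)): x_1 ≥ 4 gives C(9,2) = 36; x_2 ≥ 6 gives C(7,2) = 21; x_3 ≥ 8 gives C(5,2) = 10. Together 67.
Add back pairs where two caps are both exceeded: 3 + 0 + 0 = 3.
By inclusion–exclusion the count is 78 − 67 + 3 = 14.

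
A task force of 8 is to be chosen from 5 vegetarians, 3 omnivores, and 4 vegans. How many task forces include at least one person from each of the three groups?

Total 8-person selections from all 12: C(12,8) = 495.
Selections missing a whole group: no vegetarians → C(7,8) = 0; no omnivores → C(9,8) = 9; no vegans → C(8,8) = 1.
Add back selections omitting two groups (i.e. drawn from a single group): C(5,8) + C(3,8) + C(4,8) = 0.
By inclusion–exclusion: 495 − 10 + 0 = 485.

485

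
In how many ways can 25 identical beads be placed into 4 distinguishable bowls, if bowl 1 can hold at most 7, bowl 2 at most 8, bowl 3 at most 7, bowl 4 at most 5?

10

Without the upper bounds there are C(28,3) = 3276 ways to split 25 among 4 bowls.
Subtract solutions that violate a single cap (substitute x_i' = x_i − (cap_i+1)): x_1 ≥ 8 gives C(20,3) = 1140; x_2 ≥ 9 gives C(19,3) = 969; x_3 ≥ 8 gives C(20,3) = 1140; x_4 ≥ 6 gives C(22,3) = 1540. Together 4789.
Add back pairs where two caps are both exceeded: 165 + 220 + 364 + 165 + 286 + 364 = 1564.
Subtract triples: 1 + 10 + 20 + 10 = 41.
By inclusion–exclusion the count is 3276 − 4789 + 1564 − 41 = 10.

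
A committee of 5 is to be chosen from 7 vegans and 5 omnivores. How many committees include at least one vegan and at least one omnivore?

770

Unrestricted: C(12,5) = 792 ways to pick any 5 of the 12.
Selections missing a whole group: no vegans → C(5,5) = 1; no omnivores → C(7,5) = 21.
Both groups omitted at once is impossible, so 792 − 22 = 770.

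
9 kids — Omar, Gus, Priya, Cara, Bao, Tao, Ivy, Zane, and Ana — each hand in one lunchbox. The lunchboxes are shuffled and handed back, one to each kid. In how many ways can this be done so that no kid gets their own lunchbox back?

Let Aᵢ be the assignments in which kid i gets their own lunchbox. We want the size of the complement of A₁∪…∪A_9.
By inclusion–exclusion this is Σ_{j=0}^{9} (−1)^j C(9,j)·(9−j)!.
Computing: 362880 − 362880 + 181440 − 60480 + 15120 − 3024 + 504 − 72 + 9 − 1 = 133496.

133496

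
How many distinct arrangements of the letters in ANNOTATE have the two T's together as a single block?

Treat the 2 copies of T as a single block. The multiset to arrange is then {TT, A, A, E, N, N, O}, 7 items in all.
That gives (7)!/(2!·2!) = 1260 arrangements.

1260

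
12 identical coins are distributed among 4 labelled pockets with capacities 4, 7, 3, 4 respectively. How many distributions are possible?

66

By stars and bars, unrestricted non-negative solutions to x_1+…+x_4 = 12 number C(12+3,3) = 455.
Subtract solutions that violate a single cap (substitute x_i' = x_i − (cap_i+1)): x_1 ≥ 5 gives C(10,3) = 120; x_2 ≥ 8 gives C(7,3) = 35; x_3 ≥ 4 gives C(11,3) = 165; x_4 ≥ 5 gives C(10,3) = 120. Together 440.
Add back pairs where two caps are both exceeded: 0 + 20 + 10 + 1 + 0 + 20 = 51.
By inclusion–exclusion the count is 455 − 440 + 51 = 66.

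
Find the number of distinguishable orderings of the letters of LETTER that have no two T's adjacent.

Total arrangements of LETTER: 6!/(2!·2!) = 180.
Arrangements with the T's together: treat TT as one letter, giving (5)!/(2!) = 60.
Subtracting, 180 − 60 = 120 arrangements keep the T's apart.

120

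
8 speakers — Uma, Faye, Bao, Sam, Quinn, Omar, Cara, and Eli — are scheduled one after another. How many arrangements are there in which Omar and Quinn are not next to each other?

Of the 8! = 40320 arrangements, those with Omar and Quinn adjacent number 2 × 7! = 10080 (treat the pair as a block with 2 internal orders).
Complementary counting: 40320 − 10080 = 30240.

30240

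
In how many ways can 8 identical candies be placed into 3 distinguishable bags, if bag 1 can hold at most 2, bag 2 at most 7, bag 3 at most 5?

17

By stars and bars, unrestricted non-negative solutions to x_1+…+x_3 = 8 number C(8+2,2) = 45.
Subtract solutions that violate a single cap (substitute x_i' = x_i − (cap_i+1)): x_1 ≥ 3 gives C(7,2) = 21; x_2 ≥ 8 gives C(2,2) = 1; x_3 ≥ 6 gives C(4,2) = 6. Together 28.
No two caps can be exceeded simultaneously, so the pair terms are all 0.
By inclusion–exclusion the count is 45 − 28 + 0 = 17.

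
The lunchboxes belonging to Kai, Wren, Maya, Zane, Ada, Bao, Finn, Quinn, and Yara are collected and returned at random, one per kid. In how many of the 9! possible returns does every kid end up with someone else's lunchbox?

This is the derangement count D_9: permutations of 9 items with no fixed point.
By inclusion–exclusion this is Σ_{j=0}^{9} (−1)^j C(9,j)·(9−j)!.
Computing: 362880 − 362880 + 181440 − 60480 + 15120 − 3024 + 504 − 72 + 9 − 1 = 133496.

133496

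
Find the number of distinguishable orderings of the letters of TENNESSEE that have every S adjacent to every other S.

840

Treat the 2 copies of S as a single block. The multiset to arrange is then {SS, E, E, E, E, N, N, T}, 8 items in all.
That gives (8)!/(4!·2!) = 840 arrangements.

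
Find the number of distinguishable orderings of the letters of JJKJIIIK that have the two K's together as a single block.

Treat the 2 copies of K as a single block. The multiset to arrange is then {KK, I, I, I, J, J, J}, 7 items in all.
That gives (7)!/(3!·3!) = 140 arrangements.

140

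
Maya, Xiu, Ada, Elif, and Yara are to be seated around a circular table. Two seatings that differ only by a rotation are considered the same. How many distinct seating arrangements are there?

24

Fix one person's seat to break rotational symmetry; the remaining 4 people can be arranged in (4)! = 24 ways.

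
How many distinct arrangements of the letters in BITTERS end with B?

Fix B in the last position and arrange the remaining 6 letters.
Those 6 letters have T appearing twice, giving (6)!/(2!) = 360.

360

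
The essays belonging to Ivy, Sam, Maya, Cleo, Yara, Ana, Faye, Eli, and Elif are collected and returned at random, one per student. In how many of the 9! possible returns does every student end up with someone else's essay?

This is the derangement count D_9: permutations of 9 items with no fixed point.
By inclusion–exclusion this is Σ_{j=0}^{9} (−1)^j C(9,j)·(9−j)!.
Computing: 362880 − 362880 + 181440 − 60480 + 15120 − 3024 + 504 − 72 + 9 − 1 = 133496.

133496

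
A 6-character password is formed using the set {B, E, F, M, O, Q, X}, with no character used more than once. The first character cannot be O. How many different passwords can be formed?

4320

The first character has 7−1 = 6 choices (anything except O).
The remaining 5 characters are filled from the other 6 symbols without repetition: 6 × 5 × 4 × 3 × 2 = 720.
Total: 6 × 720 = 4320.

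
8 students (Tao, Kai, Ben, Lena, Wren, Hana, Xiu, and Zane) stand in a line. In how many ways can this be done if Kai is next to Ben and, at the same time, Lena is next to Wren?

Treat {Kai,Ben} as one block (2 orders) and {Lena,Wren} as another (2 orders).
That leaves 6 units to arrange: 2 × 2 × 6! = 4 × 720 = 2880.

2880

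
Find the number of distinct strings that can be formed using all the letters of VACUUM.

Letter multiplicities in VACUUM: A×1, C×1, M×1, U×2, V×1.
The number of distinct arrangements is 6!/(2!) = 720/2 = 360.

360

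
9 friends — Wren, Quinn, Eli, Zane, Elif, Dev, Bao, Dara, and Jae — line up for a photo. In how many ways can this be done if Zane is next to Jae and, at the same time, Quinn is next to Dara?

Treat {Zane,Jae} as one block (2 orders) and {Quinn,Dara} as another (2 orders).
That leaves 7 units to arrange: 2 × 2 × 7! = 4 × 5040 = 20160.

20160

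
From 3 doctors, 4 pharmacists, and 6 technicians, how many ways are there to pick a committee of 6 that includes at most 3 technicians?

1358

Split by how many technicians are chosen (0 through 3).
Sum: C(6,0)·C(7,6) + C(6,1)·C(7,5) + C(6,2)·C(7,4) + C(6,3)·C(7,3) = 7 + 126 + 525 + 700 = 1358.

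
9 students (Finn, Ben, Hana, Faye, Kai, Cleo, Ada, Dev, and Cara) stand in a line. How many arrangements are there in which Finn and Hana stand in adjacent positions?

80640

Glue Finn and Hana into one block (2 internal orders), leaving 8 units to arrange in a row.
That gives 2 × 8! = 2 × 40320 = 80640.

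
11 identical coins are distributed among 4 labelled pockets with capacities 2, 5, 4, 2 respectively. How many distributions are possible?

10

Without the upper bounds there are C(14,3) = 364 ways to split 11 among 4 pockets.
Subtract solutions that violate a single cap (substitute x_i' = x_i − (cap_i+1)): x_1 ≥ 3 gives C(11,3) = 165; x_2 ≥ 6 gives C(8,3) = 56; x_3 ≥ 5 gives C(9,3) = 84; x_4 ≥ 3 gives C(11,3) = 165. Together 470.
Add back pairs where two caps are both exceeded: 10 + 20 + 56 + 1 + 10 + 20 = 117.
Subtract triples: 0 + 0 + 1 + 0 = 1.
By inclusion–exclusion the count is 364 − 470 + 117 − 1 = 10.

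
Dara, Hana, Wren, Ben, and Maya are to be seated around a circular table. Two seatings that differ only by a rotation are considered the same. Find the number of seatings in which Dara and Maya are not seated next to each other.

12

All circular seatings of 5 people number (4)! = 24.
Seatings with Dara beside Maya: treat them as a block with 2 internal orders, giving 2 × (3)! = 12.
Subtracting, 24 − 12 = 12.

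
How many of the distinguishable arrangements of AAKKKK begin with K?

Fix K in the first position and arrange the remaining 5 letters.
Those 5 letters have A appearing twice and K appearing 3 times, giving (5)!/(3!·2!) = 10.

10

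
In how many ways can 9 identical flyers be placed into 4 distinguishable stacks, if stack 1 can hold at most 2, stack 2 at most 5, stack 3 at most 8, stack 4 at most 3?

70

By stars and bars, unrestricted non-negative solutions to x_1+…+x_4 = 9 number C(9+3,3) = 220.
Subtract solutions that violate a single cap (substitute x_i' = x_i − (cap_i+1)): x_1 ≥ 3 gives C(9,3) = 84; x_2 ≥ 6 gives C(6,3) = 20; x_3 ≥ 9 gives C(3,3) = 1; x_4 ≥ 4 gives C(8,3) = 56. Together 161.
Add back pairs where two caps are both exceeded: 1 + 0 + 10 + 0 + 0 + 0 = 11.
By inclusion–exclusion the count is 220 − 161 + 11 = 70.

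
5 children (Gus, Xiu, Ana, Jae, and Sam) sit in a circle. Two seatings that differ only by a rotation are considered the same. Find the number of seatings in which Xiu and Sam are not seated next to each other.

12

All circular seatings of 5 people number (4)! = 24.
Those with Xiu next to Sam: fuse the pair into one unit and seat 4 units around a circle — 2·(3)! = 12.
Subtracting, 24 − 12 = 12.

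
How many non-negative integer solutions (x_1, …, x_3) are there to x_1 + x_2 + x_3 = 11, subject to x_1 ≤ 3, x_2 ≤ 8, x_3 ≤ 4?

14

Without the upper bounds there are C(13,2) = 78 ways to split 11 among 3 variables.
Subtract solutions that violate a single cap (substitute x_i' = x_i − (cap_i+1)): x_1 ≥ 4 gives C(9,2) = 36; x_2 ≥ 9 gives C(4,2) = 6; x_3 ≥ 5 gives C(8,2) = 28. Together 70.
Add back pairs where two caps are both exceeded: 0 + 6 + 0 = 6.
By inclusion–exclusion the count is 78 − 70 + 6 = 14.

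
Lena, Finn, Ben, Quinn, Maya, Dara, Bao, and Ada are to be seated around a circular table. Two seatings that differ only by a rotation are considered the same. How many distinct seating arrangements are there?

5040

Around a circle, 8 distinct people have 8!/8 = (7)! = 5040 rotationally distinct seatings.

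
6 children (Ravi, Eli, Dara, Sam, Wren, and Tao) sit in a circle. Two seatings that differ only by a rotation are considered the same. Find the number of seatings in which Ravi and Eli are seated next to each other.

48

Treat {Ravi, Eli} as one unit (2 internal orders) and seat the resulting 5 units around the table: (4)! circular arrangements.
So 2 × (4)! = 2 × 24 = 48.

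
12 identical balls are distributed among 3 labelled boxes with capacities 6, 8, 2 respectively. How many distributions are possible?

12

Ignoring the caps, the number of non-negative solutions to x_1+…+x_3 = 12 is C(14,2) = 91.
Subtract solutions that violate a single cap (substitute x_i' = x_i − (cap_i+1)): x_1 ≥ 7 gives C(7,2) = 21; x_2 ≥ 9 gives C(5,2) = 10; x_3 ≥ 3 gives C(11,2) = 55. Together 86.
Add back pairs where two caps are both exceeded: 0 + 6 + 1 = 7.
By inclusion–exclusion the count is 91 − 86 + 7 = 12.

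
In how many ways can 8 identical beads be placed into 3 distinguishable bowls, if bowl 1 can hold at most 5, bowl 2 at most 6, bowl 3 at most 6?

33

By stars and bars, unrestricted non-negative solutions to x_1+…+x_3 = 8 number C(8+2,2) = 45.
Subtract solutions that violate a single cap (substitute x_i' = x_i − (cap_i+1)): x_1 ≥ 6 gives C(4,2) = 6; x_2 ≥ 7 gives C(3,2) = 3; x_3 ≥ 7 gives C(3,2) = 3. Together 12.
No two caps can be exceeded simultaneously, so the pair terms are all 0.
By inclusion–exclusion the count is 45 − 12 + 0 = 33.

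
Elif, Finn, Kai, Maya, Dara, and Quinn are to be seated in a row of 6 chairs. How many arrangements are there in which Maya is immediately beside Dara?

Treat {Maya, Dara} as a single unit. There are 5 units to order, and the pair itself can be ordered 2 ways.
That gives 2 × 5! = 2 × 120 = 240.

240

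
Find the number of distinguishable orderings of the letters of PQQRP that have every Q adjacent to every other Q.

12

Treat the 2 copies of Q as a single block. The multiset to arrange is then {QQ, P, P, R}, 4 items in all.
That gives (4)!/(2!) = 12 arrangements.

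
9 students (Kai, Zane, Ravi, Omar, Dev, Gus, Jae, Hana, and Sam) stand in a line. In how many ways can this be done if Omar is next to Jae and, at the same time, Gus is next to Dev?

20160

Treat {Omar,Jae} as one block (2 orders) and {Gus,Dev} as another (2 orders).
That leaves 7 units to arrange: 2 × 2 × 7! = 4 × 5040 = 20160.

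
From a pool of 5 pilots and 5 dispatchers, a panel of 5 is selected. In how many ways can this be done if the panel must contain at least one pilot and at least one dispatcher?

Total 5-person selections from all 10: C(10,5) = 252.
Selections missing a whole group: no pilots → C(5,5) = 1; no dispatchers → C(5,5) = 1.
Both groups omitted at once is impossible, so 252 − 2 = 250.

250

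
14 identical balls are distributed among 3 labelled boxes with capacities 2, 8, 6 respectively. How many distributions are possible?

Ignoring the caps, the number of non-negative solutions to x_1+…+x_3 = 14 is C(16,2) = 120.
Subtract solutions that violate a single cap (substitute x_i' = x_i − (cap_i+1)): x_1 ≥ 3 gives C(13,2) = 78; x_2 ≥ 9 gives C(7,2) = 21; x_3 ≥ 7 gives C(9,2) = 36. Together 135.
Add back pairs where two caps are both exceeded: 6 + 15 + 0 = 21.
By inclusion–exclusion the count is 120 − 135 + 21 = 6.

6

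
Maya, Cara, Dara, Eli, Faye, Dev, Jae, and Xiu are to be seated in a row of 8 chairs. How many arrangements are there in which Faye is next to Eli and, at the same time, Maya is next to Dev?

2880

Treat {Faye,Eli} as one block (2 orders) and {Maya,Dev} as another (2 orders).
That leaves 6 units to arrange: 2 × 2 × 6! = 4 × 720 = 2880.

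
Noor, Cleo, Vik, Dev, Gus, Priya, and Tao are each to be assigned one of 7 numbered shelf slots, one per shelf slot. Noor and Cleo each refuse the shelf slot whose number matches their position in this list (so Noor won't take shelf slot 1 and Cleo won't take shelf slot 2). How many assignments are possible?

Let Aᵢ (for i ∈ {1, 2}) be the placements that put person i in their forbidden shelf slot. Any j of these fix j positions, leaving (7−j)! ways to fill the rest, and there are C(2,j) ways to pick which j.
By inclusion–exclusion, the number of valid placements is Σ_{j=0}^{2} (−1)^j C(2,j)·(7−j)!.
Computing: 5040 − 1440 + 120 = 3720.

3720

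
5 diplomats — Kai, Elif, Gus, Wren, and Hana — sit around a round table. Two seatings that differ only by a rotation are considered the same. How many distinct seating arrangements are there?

Fix one person's seat to break rotational symmetry; the remaining 4 people can be arranged in (4)! = 24 ways.

24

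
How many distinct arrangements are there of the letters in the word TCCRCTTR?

560

The 8 letters of TCCRCTTR have repeats: C appearing 3 times, R appearing twice, and T appearing 3 times.
The number of distinct arrangements is 8!/(3!·3!·2!) = 40320/72 = 560.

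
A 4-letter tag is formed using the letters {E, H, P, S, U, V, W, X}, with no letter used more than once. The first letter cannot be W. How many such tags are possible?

1470

The first letter has 8−1 = 7 choices (anything except W).
The remaining 3 letters are filled from the other 7 symbols without repetition: 7 × 6 × 5 = 210.
Total: 7 × 210 = 1470.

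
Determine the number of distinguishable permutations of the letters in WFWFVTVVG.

15120

Letter multiplicities in WFWFVTVVG: F×2, G×1, T×1, V×3, W×2.
The number of distinct arrangements is 9!/(3!·2!·2!) = 362880/24 = 15120.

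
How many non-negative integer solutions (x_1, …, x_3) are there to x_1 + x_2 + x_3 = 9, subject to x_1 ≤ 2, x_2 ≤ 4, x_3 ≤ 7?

By stars and bars, unrestricted non-negative solutions to x_1+…+x_3 = 9 number C(9+2,2) = 55.
Subtract solutions that violate a single cap (substitute x_i' = x_i − (cap_i+1)): x_1 ≥ 3 gives C(8,2) = 28; x_2 ≥ 5 gives C(6,2) = 15; x_3 ≥ 8 gives C(3,2) = 3. Together 46.
Add back pairs where two caps are both exceeded: 3 + 0 + 0 = 3.
By inclusion–exclusion the count is 55 − 46 + 3 = 12.

12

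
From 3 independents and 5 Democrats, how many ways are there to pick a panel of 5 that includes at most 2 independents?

Split by how many independents are chosen (0 through 2).
Sum: C(3,0)·C(5,5) + C(3,1)·C(5,4) + C(3,2)·C(5,3) = 1 + 15 + 30 = 46.

46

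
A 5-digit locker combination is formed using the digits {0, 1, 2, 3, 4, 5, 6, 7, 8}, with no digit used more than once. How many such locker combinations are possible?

15120

This is a permutation of 5 out of 9: P(9,5) = 9!/4!.
That product is 9 × 8 × 7 × 6 × 5 = 15120.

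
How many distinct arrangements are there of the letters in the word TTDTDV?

Letter multiplicities in TTDTDV: D×2, T×3, V×1.
The number of distinct arrangements is 6!/(3!·2!) = 720/12 = 60.

60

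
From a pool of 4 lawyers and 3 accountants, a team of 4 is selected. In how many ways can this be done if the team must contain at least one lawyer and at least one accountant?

34

Unrestricted: C(7,4) = 35 ways to pick any 4 of the 7.
Subtract selections that omit an entire group: no lawyers → C(3,4) = 0; no accountants → C(4,4) = 1.
Both groups omitted at once is impossible, so 35 − 1 = 34.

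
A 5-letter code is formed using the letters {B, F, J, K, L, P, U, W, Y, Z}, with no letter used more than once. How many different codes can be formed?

30240

With no repetition, fill the 5 letters in order: 10 choices, then 9, down to 6.
That product is 10 × 9 × 8 × 7 × 6 = 30240.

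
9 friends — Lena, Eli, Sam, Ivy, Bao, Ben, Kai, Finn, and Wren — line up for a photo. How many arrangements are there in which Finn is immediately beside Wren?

80640

Place the 7 others and the Finn-Wren pair as 8 objects in a line; the pair has 2 internal arrangements.
So the count is 2·(8)! = 80640.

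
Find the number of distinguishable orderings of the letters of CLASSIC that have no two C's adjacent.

Total arrangements of CLASSIC: 7!/(2!·2!) = 1260.
If the two C's are adjacent, glue them into one block, leaving 6 items to arrange: (6)!/(2!) = 360 ways.
Hence 1260 − 360 = 900.

900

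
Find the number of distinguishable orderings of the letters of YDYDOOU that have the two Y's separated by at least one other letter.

450

There are 7!/(2!·2!·2!) = 630 arrangements of YDYDOOU in total.
If the two Y's are adjacent, glue them into one block, leaving 6 items to arrange: (6)!/(2!·2!) = 180 ways.
Hence 630 − 180 = 450.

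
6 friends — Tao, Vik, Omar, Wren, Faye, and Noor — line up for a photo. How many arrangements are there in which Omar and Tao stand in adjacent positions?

Place the 4 others and the Omar-Tao pair as 5 objects in a line; the pair has 2 internal arrangements.
That gives 2 × 5! = 2 × 120 = 240.

240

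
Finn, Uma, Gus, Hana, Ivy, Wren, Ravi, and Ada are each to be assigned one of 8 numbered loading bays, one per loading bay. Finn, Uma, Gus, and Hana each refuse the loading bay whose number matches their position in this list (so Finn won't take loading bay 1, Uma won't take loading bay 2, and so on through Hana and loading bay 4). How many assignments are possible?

24024

Let Aᵢ (for 1 ≤ i ≤ 4) be the placements that put person i in their forbidden loading bay. Any j of these fix j positions, leaving (8−j)! ways to fill the rest, and there are C(4,j) ways to pick which j.
By inclusion–exclusion, the number of valid placements is Σ_{j=0}^{4} (−1)^j C(4,j)·(8−j)!.
Computing: 40320 − 20160 + 4320 − 480 + 24 = 24024.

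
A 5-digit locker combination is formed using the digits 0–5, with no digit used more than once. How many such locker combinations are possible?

This is a permutation of 5 out of 6: P(6,5) = 6!/1!.
That product is 6 × 5 × 4 × 3 × 2 = 720.

720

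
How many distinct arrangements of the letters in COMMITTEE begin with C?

Fix C in the first position and arrange the remaining 8 letters.
Those 8 letters have E appearing twice, M appearing twice, and T appearing twice, giving (8)!/(2!·2!·2!) = 5040.

5040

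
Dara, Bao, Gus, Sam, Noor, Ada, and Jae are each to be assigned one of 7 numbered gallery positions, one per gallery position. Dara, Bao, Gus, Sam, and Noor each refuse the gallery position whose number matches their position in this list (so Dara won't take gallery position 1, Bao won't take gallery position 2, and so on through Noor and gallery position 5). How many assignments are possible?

Let Aᵢ (for 1 ≤ i ≤ 5) be the placements that put person i in their forbidden gallery position. Any j of these fix j positions, leaving (7−j)! ways to fill the rest, and there are C(5,j) ways to pick which j.
By inclusion–exclusion, the number of valid placements is Σ_{j=0}^{5} (−1)^j C(5,j)·(7−j)!.
Computing: 5040 − 3600 + 1200 − 240 + 30 − 2 = 2428.

2428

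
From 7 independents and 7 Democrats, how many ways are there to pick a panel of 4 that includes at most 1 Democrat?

280

Split by how many Democrats are chosen (0 through 1).
Sum: C(7,0)·C(7,4) + C(7,1)·C(7,3) = 35 + 245 = 280.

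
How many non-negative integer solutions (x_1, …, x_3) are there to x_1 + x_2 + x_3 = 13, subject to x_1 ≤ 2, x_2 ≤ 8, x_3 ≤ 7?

Ignoring the caps, the number of non-negative solutions to x_1+…+x_3 = 13 is C(15,2) = 105.
Subtract solutions that violate a single cap (substitute x_i' = x_i − (cap_i+1)): x_1 ≥ 3 gives C(12,2) = 66; x_2 ≥ 9 gives C(6,2) = 15; x_3 ≥ 8 gives C(7,2) = 21. Together 102.
Add back pairs where two caps are both exceeded: 3 + 6 + 0 = 9.
By inclusion–exclusion the count is 105 − 102 + 9 = 12.

12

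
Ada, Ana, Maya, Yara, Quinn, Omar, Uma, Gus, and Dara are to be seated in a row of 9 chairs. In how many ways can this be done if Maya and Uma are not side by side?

282240

Of the 9! = 362880 arrangements, those with Maya and Uma adjacent number 2 × 8! = 80640 (treat the pair as a block with 2 internal orders).
Complementary counting: 362880 − 80640 = 282240.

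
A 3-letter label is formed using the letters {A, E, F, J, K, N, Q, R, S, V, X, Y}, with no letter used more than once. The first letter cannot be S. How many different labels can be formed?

1210

The first letter has 12−1 = 11 choices (anything except S).
The remaining 2 letters are filled from the other 11 symbols without repetition: 11 × 10 = 110.
Total: 11 × 110 = 1210.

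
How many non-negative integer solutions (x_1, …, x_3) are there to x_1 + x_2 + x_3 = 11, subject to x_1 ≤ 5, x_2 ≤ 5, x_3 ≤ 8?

Without the upper bounds there are C(13,2) = 78 ways to split 11 among 3 variables.
Subtract solutions that violate a single cap (substitute x_i' = x_i − (cap_i+1)): x_1 ≥ 6 gives C(7,2) = 21; x_2 ≥ 6 gives C(7,2) = 21; x_3 ≥ 9 gives C(4,2) = 6. Together 48.
No two caps can be exceeded simultaneously, so the pair terms are all 0.
By inclusion–exclusion the count is 78 − 48 + 0 = 30.

30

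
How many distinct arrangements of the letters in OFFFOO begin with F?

10

With the first slot taken by F, it remains to arrange the other 5 letters (OFFOO).
Those 5 letters have F appearing twice and O appearing 3 times, giving (5)!/(3!·2!) = 10.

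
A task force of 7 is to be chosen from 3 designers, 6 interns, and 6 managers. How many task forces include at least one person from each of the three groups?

With no constraint there are C(15,7) = 6435 possible selections.
Subtract selections that omit an entire group: no designers → C(12,7) = 792; no interns → C(9,7) = 36; no managers → C(9,7) = 36.
Add back selections omitting two groups (i.e. drawn from a single group): C(3,7) + C(6,7) + C(6,7) = 0.
By inclusion–exclusion: 6435 − 864 + 0 = 5571.

5571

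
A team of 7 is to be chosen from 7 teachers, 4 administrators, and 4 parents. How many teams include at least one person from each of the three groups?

5768

Total 7-person selections from all 15: C(15,7) = 6435.
Selections missing a whole group: no teachers → C(8,7) = 8; no administrators → C(11,7) = 330; no parents → C(11,7) = 330.
Add back selections omitting two groups (i.e. drawn from a single group): C(7,7) + C(4,7) + C(4,7) = 1.
By inclusion–exclusion: 6435 − 668 + 1 = 5768.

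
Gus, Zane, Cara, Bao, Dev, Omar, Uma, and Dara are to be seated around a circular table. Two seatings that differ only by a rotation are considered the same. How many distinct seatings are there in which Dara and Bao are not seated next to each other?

All circular seatings of 8 people number (7)! = 5040.
Seatings with Dara beside Bao: treat them as a block with 2 internal orders, giving 2 × (6)! = 1440.
Subtracting, 5040 − 1440 = 3600.

3600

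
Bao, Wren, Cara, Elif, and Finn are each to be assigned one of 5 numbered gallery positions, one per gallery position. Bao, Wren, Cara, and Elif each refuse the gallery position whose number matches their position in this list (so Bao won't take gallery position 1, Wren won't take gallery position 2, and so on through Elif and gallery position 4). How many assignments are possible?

Let Aᵢ (for 1 ≤ i ≤ 4) be the placements that put person i in their forbidden gallery position. Any j of these fix j positions, leaving (5−j)! ways to fill the rest, and there are C(4,j) ways to pick which j.
By inclusion–exclusion, the number of valid placements is Σ_{j=0}^{4} (−1)^j C(4,j)·(5−j)!.
Computing: 120 − 96 + 36 − 8 + 1 = 53.

53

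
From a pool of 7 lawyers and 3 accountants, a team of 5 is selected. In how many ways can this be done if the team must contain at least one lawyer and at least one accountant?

231

With no constraint there are C(10,5) = 252 possible selections.
Subtract selections that omit an entire group: no lawyers → C(3,5) = 0; no accountants → C(7,5) = 21.
Both groups omitted at once is impossible, so 252 − 21 = 231.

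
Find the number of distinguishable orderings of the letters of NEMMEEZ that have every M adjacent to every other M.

Treat the 2 copies of M as a single block. The multiset to arrange is then {MM, E, E, E, N, Z}, 6 items in all.
That gives (6)!/(3!) = 120 arrangements.

120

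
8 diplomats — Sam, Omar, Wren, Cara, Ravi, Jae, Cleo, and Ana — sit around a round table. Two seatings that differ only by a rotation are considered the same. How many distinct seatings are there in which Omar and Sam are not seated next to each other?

All circular seatings of 8 people number (7)! = 5040.
Seatings with Omar beside Sam: treat them as a block with 2 internal orders, giving 2 × (6)! = 1440.
Subtracting, 5040 − 1440 = 3600.

3600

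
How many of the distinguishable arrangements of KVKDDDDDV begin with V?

With the first slot taken by V, it remains to arrange the other 8 letters (KKDDDDDV).
Those 8 letters have D appearing 5 times and K appearing twice, giving (8)!/(5!·2!) = 168.

168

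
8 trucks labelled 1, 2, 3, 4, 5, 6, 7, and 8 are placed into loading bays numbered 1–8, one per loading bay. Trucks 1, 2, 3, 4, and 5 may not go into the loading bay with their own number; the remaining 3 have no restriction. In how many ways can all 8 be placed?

Let Aᵢ (for 1 ≤ i ≤ 5) be the placements that put truck i in its forbidden loading bay. Any j of these fix j positions, leaving (8−j)! ways to fill the rest, and there are C(5,j) ways to pick which j.
By inclusion–exclusion, the number of valid placements is Σ_{j=0}^{5} (−1)^j C(5,j)·(8−j)!.
Computing: 40320 − 25200 + 7200 − 1200 + 120 − 6 = 21234.

21234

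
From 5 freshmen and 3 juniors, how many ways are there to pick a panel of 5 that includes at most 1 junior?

16

Split by how many juniors are chosen (0 through 1).
Sum: C(3,0)·C(5,5) + C(3,1)·C(5,4) = 1 + 15 = 16.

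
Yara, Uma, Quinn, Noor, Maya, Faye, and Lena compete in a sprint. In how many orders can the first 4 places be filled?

840

There are 7 choices for 1st place, 6 for 2nd, and so on down to 4 for position 4.
That gives 7 × 6 × 5 × 4 = 840.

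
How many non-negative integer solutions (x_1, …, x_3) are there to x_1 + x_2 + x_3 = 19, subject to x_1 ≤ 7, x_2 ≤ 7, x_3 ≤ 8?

Ignoring the caps, the number of non-negative solutions to x_1+…+x_3 = 19 is C(21,2) = 210.
Subtract solutions that violate a single cap (substitute x_i' = x_i − (cap_i+1)): x_1 ≥ 8 gives C(13,2) = 78; x_2 ≥ 8 gives C(13,2) = 78; x_3 ≥ 9 gives C(12,2) = 66. Together 222.
Add back pairs where two caps are both exceeded: 10 + 6 + 6 = 22.
By inclusion–exclusion the count is 210 − 222 + 22 = 10.

10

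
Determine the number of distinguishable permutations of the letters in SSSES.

5

Letter multiplicities in SSSES: E×1, S×4.
So there are 5! / (4!) = 5 distinguishable arrangements.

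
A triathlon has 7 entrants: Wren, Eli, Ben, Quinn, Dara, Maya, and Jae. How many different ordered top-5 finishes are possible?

2520

This is an ordered selection of 5 from 7: P(7,5).
That gives 7 × 6 × 5 × 4 × 3 = 2520.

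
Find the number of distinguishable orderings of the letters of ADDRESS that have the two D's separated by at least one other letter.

900

Total arrangements of ADDRESS: 7!/(2!·2!) = 1260.
If the two D's are adjacent, glue them into one block, leaving 6 items to arrange: (6)!/(2!) = 360 ways.
Hence 1260 − 360 = 900.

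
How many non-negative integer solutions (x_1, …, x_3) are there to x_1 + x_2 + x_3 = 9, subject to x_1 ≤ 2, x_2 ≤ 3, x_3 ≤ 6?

Ignoring the caps, the number of non-negative solutions to x_1+…+x_3 = 9 is C(11,2) = 55.
Subtract solutions that violate a single cap (substitute x_i' = x_i − (cap_i+1)): x_1 ≥ 3 gives C(8,2) = 28; x_2 ≥ 4 gives C(7,2) = 21; x_3 ≥ 7 gives C(4,2) = 6. Together 55.
Add back pairs where two caps are both exceeded: 6 + 0 + 0 = 6.
By inclusion–exclusion the count is 55 − 55 + 6 = 6.

6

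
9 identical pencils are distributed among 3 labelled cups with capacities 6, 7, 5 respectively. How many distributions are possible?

36

By stars and bars, unrestricted non-negative solutions to x_1+…+x_3 = 9 number C(9+2,2) = 55.
Subtract solutions that violate a single cap (substitute x_i' = x_i − (cap_i+1)): x_1 ≥ 7 gives C(4,2) = 6; x_2 ≥ 8 gives C(3,2) = 3; x_3 ≥ 6 gives C(5,2) = 10. Together 19.
No two caps can be exceeded simultaneously, so the pair terms are all 0.
By inclusion–exclusion the count is 55 − 19 + 0 = 36.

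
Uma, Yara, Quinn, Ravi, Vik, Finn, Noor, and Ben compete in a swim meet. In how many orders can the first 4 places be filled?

There are 8 choices for 1st place, 7 for 2nd, and so on down to 5 for position 4.
That gives 8 × 7 × 6 × 5 = 1680.

1680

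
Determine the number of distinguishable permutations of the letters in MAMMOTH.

MAMMOTH has 7 letters with M appearing 3 times.
So there are 7! / (3!) = 840 distinguishable arrangements.

840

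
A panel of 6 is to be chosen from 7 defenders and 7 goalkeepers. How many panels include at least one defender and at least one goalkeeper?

Total 6-person selections from all 14: C(14,6) = 3003.
Selections missing a whole group: no defenders → C(7,6) = 7; no goalkeepers → C(7,6) = 7.
Both groups omitted at once is impossible, so 3003 − 14 = 2989.

2989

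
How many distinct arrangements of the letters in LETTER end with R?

30

With the last slot taken by R, it remains to arrange the other 5 letters (LETTE).
Those 5 letters have E appearing twice and T appearing twice, giving (5)!/(2!·2!) = 30.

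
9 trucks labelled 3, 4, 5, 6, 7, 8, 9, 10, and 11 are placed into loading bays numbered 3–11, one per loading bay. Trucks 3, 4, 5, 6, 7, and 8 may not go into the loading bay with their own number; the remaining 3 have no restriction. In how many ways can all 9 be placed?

Let Aᵢ (for 3 ≤ i ≤ 8) be the placements that put truck i in its forbidden loading bay. Any j of these fix j positions, leaving (9−j)! ways to fill the rest, and there are C(6,j) ways to pick which j.
By inclusion–exclusion, the number of valid placements is Σ_{j=0}^{6} (−1)^j C(6,j)·(9−j)!.
Computing: 362880 − 241920 + 75600 − 14400 + 1800 − 144 + 6 = 183822.

183822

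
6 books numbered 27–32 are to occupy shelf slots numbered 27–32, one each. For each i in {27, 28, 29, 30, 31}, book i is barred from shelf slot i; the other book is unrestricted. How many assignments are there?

Let Aᵢ (for 27 ≤ i ≤ 31) be the placements that put book i in its forbidden shelf slot. Any j of these fix j positions, leaving (6−j)! ways to fill the rest, and there are C(5,j) ways to pick which j.
By inclusion–exclusion, the number of valid placements is Σ_{j=0}^{5} (−1)^j C(5,j)·(6−j)!.
Computing: 720 − 600 + 240 − 60 + 10 − 1 = 309.

309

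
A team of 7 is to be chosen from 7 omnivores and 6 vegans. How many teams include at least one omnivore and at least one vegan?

With no constraint there are C(13,7) = 1716 possible selections.
Selections missing a whole group: no omnivores → C(6,7) = 0; no vegans → C(7,7) = 1.
Both groups omitted at once is impossible, so 1716 − 1 = 1715.

1715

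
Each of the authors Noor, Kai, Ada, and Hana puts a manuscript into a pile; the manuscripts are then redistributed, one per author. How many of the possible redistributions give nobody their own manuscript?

Let Aᵢ be the assignments in which author i gets their own manuscript. We want the size of the complement of A₁∪…∪A_4.
By inclusion–exclusion this is Σ_{j=0}^{4} (−1)^j C(4,j)·(4−j)!.
Computing: 24 − 24 + 12 − 4 + 1 = 9.

9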